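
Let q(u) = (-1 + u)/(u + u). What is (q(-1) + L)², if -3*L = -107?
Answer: 12100/9 ≈ 1344.4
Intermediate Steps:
L = 107/3 (L = -⅓*(-107) = 107/3 ≈ 35.667)
q(u) = (-1 + u)/(2*u) (q(u) = (-1 + u)/((2*u)) = (-1 + u)*(1/(2*u)) = (-1 + u)/(2*u))
(q(-1) + L)² = ((½)*(-1 - 1)/(-1) + 107/3)² = ((½)*(-1)*(-2) + 107/3)² = (1 + 107/3)² = (110/3)² = 12100/9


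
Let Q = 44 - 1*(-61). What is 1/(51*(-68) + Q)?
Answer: -1/3363 ≈ -0.00029735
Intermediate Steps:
Q = 105 (Q = 44 + 61 = 105)
1/(51*(-68) + Q) = 1/(51*(-68) + 105) = 1/(-3468 + 105) = 1/(-3363) = -1/3363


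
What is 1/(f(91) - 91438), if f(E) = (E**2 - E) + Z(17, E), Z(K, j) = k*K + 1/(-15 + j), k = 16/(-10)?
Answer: -380/31644571 ≈ -1.2008e-5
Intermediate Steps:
k = -8/5 (k = 16*(-1/10) = -8/5 ≈ -1.6000)
Z(K, j) = 1/(-15 + j) - 8*K/5 (Z(K, j) = -8*K/5 + 1/(-15 + j) = 1/(-15 + j) - 8*K/5)
f(E) = E**2 - E + (2045 - 136*E)/(5*(-15 + E)) (f(E) = (E**2 - E) + (5 + 120*17 - 8*17*E)/(5*(-15 + E)) = (E**2 - E) + (5 + 2040 - 136*E)/(5*(-15 + E)) = (E**2 - E) + (2045 - 136*E)/(5*(-15 + E)) = E**2 - E + (2045 - 136*E)/(5*(-15 + E)))
1/(f(91) - 91438) = 1/((409 - 136/5*91 + 91*(-1 + 91)*(-15 + 91))/(-15 + 91) - 91438) = 1/((409 - 12376/5 + 91*90*76)/76 - 91438) = 1/((409 - 12376/5 + 622440)/76 - 91438) = 1/((1/76)*(3101869/5) - 91438) = 1/(3101869/380 - 91438) = 1/(-31644571/380) = -380/31644571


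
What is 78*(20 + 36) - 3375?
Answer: 993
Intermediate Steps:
78*(20 + 36) - 3375 = 78*56 - 3375 = 4368 - 3375 = 993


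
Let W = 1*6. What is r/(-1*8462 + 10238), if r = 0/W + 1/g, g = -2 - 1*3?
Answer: -1/8880 ≈ -0.00011261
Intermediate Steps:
W = 6
g = -5 (g = -2 - 3 = -5)
r = -⅕ (r = 0/6 + 1/(-5) = 0*(⅙) + 1*(-⅕) = 0 - ⅕ = -⅕ ≈ -0.20000)
r/(-1*8462 + 10238) = -1/(5*(-1*8462 + 10238)) = -1/(5*(-8462 + 10238)) = -⅕/1776 = -⅕*1/1776 = -1/8880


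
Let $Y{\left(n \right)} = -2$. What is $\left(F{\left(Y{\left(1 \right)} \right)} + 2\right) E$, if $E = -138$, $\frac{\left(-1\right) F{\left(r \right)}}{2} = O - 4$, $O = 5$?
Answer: $0$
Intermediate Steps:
$F{\left(r \right)} = -2$ ($F{\left(r \right)} = - 2 \left(5 - 4\right) = \left(-2\right) 1 = -2$)
$\left(F{\left(Y{\left(1 \right)} \right)} + 2\right) E = \left(-2 + 2\right) \left(-138\right) = 0 \left(-138\right) = 0$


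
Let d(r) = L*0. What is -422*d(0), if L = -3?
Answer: 0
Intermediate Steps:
d(r) = 0 (d(r) = -3*0 = 0)
-422*d(0) = -422*0 = 0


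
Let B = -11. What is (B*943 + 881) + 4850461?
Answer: 4840969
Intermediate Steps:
(B*943 + 881) + 4850461 = (-11*943 + 881) + 4850461 = (-10373 + 881) + 4850461 = -9492 + 4850461 = 4840969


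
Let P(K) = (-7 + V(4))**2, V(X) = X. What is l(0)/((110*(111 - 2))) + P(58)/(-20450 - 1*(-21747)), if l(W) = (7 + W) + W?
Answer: 116989/15551030 ≈ 0.0075229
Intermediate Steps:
P(K) = 9 (P(K) = (-7 + 4)**2 = (-3)**2 = 9)
l(W) = 7 + 2*W
l(0)/((110*(111 - 2))) + P(58)/(-20450 - 1*(-21747)) = (7 + 2*0)/((110*(111 - 2))) + 9/(-20450 - 1*(-21747)) = (7 + 0)/((110*109)) + 9/(-20450 + 21747) = 7/11990 + 9/1297 = 116989/15551030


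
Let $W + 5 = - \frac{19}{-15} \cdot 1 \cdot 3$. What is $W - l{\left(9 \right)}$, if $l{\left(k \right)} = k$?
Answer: $- \frac{51}{5} \approx -10.2$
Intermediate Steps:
$W = - \frac{6}{5}$ ($W = -5 + - \frac{19}{-15} \cdot 1 \cdot 3 = -5 + \left(-19\right) \left(- \frac{1}{15}\right) 3 = -5 + \frac{19}{15} \cdot 3 = -5 + \frac{19}{5} = - \frac{6}{5} \approx -1.2$)
$W - l{\left(9 \right)} = - \frac{6}{5} - 9 = - \frac{51}{5}$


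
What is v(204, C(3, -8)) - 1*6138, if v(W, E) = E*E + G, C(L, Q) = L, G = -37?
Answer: -6166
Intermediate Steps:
v(W, E) = -37 + E² (v(W, E) = E*E - 37 = E² - 37 = -37 + E²)
v(204, C(3, -8)) - 1*6138 = (-37 + 3²) - 1*6138 = (-37 + 9) - 6138 = -28 - 6138 = -6166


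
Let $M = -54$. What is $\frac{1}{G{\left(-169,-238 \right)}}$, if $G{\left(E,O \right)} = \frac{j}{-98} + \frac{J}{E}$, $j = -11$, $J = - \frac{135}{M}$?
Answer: $\frac{8281}{807} \approx 10.261$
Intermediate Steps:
$J = \frac{5}{2}$ ($J = - \frac{135}{-54} = \left(-135\right) \left(- \frac{1}{54}\right) = \frac{5}{2} \approx 2.5$)
$G{\left(E,O \right)} = \frac{11}{98} + \frac{5}{2 E}$ ($G{\left(E,O \right)} = - \frac{11}{-98} + \frac{5}{2 E} = \left(-11\right) \left(- \frac{1}{98}\right) + \frac{5}{2 E} = \frac{11}{98} + \frac{5}{2 E}$)
$\frac{1}{G{\left(-169,-238 \right)}} = \frac{1}{\frac{1}{98} \frac{1}{-169} \left(245 + 11 \left(-169\right)\right)} = \frac{1}{\frac{1}{98} \left(- \frac{1}{169}\right) \left(245 - 1859\right)} = \frac{1}{\frac{1}{98} \left(- \frac{1}{169}\right) \left(-1614\right)} = \frac{1}{\frac{807}{8281}} = \frac{8281}{807}$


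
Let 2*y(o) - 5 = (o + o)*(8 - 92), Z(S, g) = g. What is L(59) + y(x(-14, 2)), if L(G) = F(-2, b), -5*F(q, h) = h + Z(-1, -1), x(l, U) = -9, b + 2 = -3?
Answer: 7597/10 ≈ 759.70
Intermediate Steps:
b = -5 (b = -2 - 3 = -5)
F(q, h) = 1/5 - h/5 (F(q, h) = -(h - 1)/5 = -(-1 + h)/5 = 1/5 - h/5)
L(G) = 6/5 (L(G) = 1/5 - 1/5*(-5) = 1/5 + 1 = 6/5)
y(o) = 5/2 - 84*o (y(o) = 5/2 + ((o + o)*(8 - 92))/2 = 5/2 + ((2*o)*(-84))/2 = 5/2 + (-168*o)/2 = 5/2 - 84*o)
L(59) + y(x(-14, 2)) = 6/5 + (5/2 - 84*(-9)) = 6/5 + (5/2 + 756) = 6/5 + 1517/2 = 7597/10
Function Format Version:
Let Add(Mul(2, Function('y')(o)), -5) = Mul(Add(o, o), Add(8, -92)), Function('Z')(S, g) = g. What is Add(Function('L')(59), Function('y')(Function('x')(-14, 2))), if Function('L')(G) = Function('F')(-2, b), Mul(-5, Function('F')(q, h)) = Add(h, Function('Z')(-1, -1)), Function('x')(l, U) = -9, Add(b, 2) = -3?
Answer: Rational(7597, 10) ≈ 759.70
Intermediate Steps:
b = -5 (b = Add(-2, -3) = -5)
Function('F')(q, h) = Add(Rational(1, 5), Mul(Rational(-1, 5), h)) (Function('F')(q, h) = Mul(Rational(-1, 5), Add(h, -1)) = Mul(Rational(-1, 5), Add(-1, h)) = Add(Rational(1, 5), Mul(Rational(-1, 5), h)))
Function('L')(G) = Rational(6, 5) (Function('L')(G) = Add(Rational(1, 5), Mul(Rational(-1, 5), -5)) = Add(Rational(1, 5), 1) = Rational(6, 5))
Function('y')(o) = Add(Rational(5, 2), Mul(-84, o)) (Function('y')(o) = Add(Rational(5, 2), Mul(Rational(1, 2), Mul(Add(o, o), Add(8, -92)))) = Add(Rational(5, 2), Mul(Rational(1, 2), Mul(Mul(2, o), -84))) = Add(Rational(5, 2), Mul(Rational(1, 2), Mul(-168, o))) = Add(Rational(5, 2), Mul(-84, o)))
Add(Function('L')(59), Function('y')(Function('x')(-14, 2))) = Add(Rational(6, 5), Add(Rational(5, 2), Mul(-84, -9))) = Add(Rational(6, 5), Add(Rational(5, 2), 756)) = Add(Rational(6, 5), Rational(1517, 2)) = Rational(7597, 10)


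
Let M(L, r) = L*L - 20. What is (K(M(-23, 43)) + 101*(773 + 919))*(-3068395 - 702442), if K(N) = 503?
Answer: -646302607615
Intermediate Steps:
M(L, r) = -20 + L**2 (M(L, r) = L**2 - 20 = -20 + L**2)
(K(M(-23, 43)) + 101*(773 + 919))*(-3068395 - 702442) = (503 + 101*(773 + 919))*(-3068395 - 702442) = (503 + 101*1692)*(-3770837) = (503 + 170892)*(-3770837) = 171395*(-3770837) = -646302607615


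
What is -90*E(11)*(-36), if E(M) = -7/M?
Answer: -22680/11 ≈ -2061.8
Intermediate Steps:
-90*E(11)*(-36) = -(-630)/11*(-36) = -90*(-7/11)*(-36) = (630/11)*(-36) = -22680/11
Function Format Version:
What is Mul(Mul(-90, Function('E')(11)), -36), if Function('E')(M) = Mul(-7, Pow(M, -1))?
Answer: Rational(-22680, 11) ≈ -2061.8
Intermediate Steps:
Mul(Mul(-90, Function('E')(11)), -36) = Mul(Mul(-90, Mul(-7, Pow(11, -1))), -36) = Mul(Mul(-90, Mul(-7, Rational(1, 11))), -36) = Mul(Mul(-90, Rational(-7, 11)), -36) = Mul(Rational(630, 11), -36) = Rational(-22680, 11)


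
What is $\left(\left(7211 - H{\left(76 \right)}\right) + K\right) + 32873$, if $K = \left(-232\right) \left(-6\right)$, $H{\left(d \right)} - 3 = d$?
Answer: $41397$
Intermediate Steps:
$H{\left(d \right)} = 3 + d$
$K = 1392$
$\left(\left(7211 - H{\left(76 \right)}\right) + K\right) + 32873 = \left(\left(7211 - \left(3 + 76\right)\right) + 1392\right) + 32873 = \left(\left(7211 - 79\right) + 1392\right) + 32873 = \left(7132 + 1392\right) + 32873 = 8524 + 32873 = 41397$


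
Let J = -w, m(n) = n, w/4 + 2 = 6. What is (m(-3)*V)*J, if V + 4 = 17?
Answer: 624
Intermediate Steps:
w = 16 (w = -8 + 4*6 = -8 + 24 = 16)
V = 13 (V = -4 + 17 = 13)
J = -16 (J = -1*16 = -16)
(m(-3)*V)*J = -3*13*(-16) = -39*(-16) = 624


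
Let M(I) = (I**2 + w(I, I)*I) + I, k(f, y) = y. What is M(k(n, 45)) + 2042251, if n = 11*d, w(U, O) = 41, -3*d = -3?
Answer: 2046166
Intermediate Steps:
d = 1 (d = -1/3*(-3) = 1)
n = 11 (n = 11*1 = 11)
M(I) = I**2 + 42*I (M(I) = (I**2 + 41*I) + I = I**2 + 42*I)
M(k(n, 45)) + 2042251 = 45*(42 + 45) + 2042251 = 45*87 + 2042251 = 3915 + 2042251 = 2046166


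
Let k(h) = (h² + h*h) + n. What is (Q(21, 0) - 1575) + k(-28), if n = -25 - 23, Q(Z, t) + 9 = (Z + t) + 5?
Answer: -38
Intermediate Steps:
Q(Z, t) = -4 + Z + t (Q(Z, t) = -9 + ((Z + t) + 5) = -9 + (5 + Z + t) = -4 + Z + t)
n = -48
k(h) = -48 + 2*h² (k(h) = (h² + h*h) - 48 = (h² + h²) - 48 = 2*h² - 48 = -48 + 2*h²)
(Q(21, 0) - 1575) + k(-28) = ((-4 + 21 + 0) - 1575) + (-48 + 2*(-28)²) = (17 - 1575) + (-48 + 2*784) = -1558 + (-48 + 1568) = -1558 + 1520 = -38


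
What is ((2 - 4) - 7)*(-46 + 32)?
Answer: 126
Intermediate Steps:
((2 - 4) - 7)*(-46 + 32) = (-2 - 7)*(-14) = -9*(-14) = 126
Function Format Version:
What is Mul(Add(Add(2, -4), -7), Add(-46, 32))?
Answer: 126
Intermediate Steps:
Mul(Add(Add(2, -4), -7), Add(-46, 32)) = Mul(Add(-2, -7), -14) = Mul(-9, -14) = 126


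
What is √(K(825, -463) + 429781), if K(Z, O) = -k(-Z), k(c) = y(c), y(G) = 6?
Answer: 5*√17191 ≈ 655.57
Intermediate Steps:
k(c) = 6
K(Z, O) = -6 (K(Z, O) = -1*6 = -6)
√(K(825, -463) + 429781) = √(-6 + 429781) = √429775 = 5*√17191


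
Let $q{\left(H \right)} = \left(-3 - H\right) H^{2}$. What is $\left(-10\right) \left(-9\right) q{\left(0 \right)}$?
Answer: $0$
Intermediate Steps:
$q{\left(H \right)} = H^{2} \left(-3 - H\right)$
$\left(-10\right) \left(-9\right) q{\left(0 \right)} = \left(-10\right) \left(-9\right) 0^{2} \left(-3 - 0\right) = 90 \cdot 0 \left(-3 + 0\right) = 90 \cdot 0 \left(-3\right) = 90 \cdot 0 = 0$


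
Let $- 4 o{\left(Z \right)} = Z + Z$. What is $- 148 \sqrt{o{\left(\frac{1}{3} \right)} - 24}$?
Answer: $- \frac{74 i \sqrt{870}}{3} \approx - 727.56 i$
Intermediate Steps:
$o{\left(Z \right)} = - \frac{Z}{2}$ ($o{\left(Z \right)} = - \frac{Z + Z}{4} = - \frac{2 Z}{4} = - \frac{Z}{2}$)
$- 148 \sqrt{o{\left(\frac{1}{3} \right)} - 24} = - 148 \sqrt{- \frac{1}{2 \cdot 3} - 24} = - 148 \sqrt{\left(- \frac{1}{2}\right) \frac{1}{3} - 24} = - 148 \sqrt{- \frac{1}{6} - 24} = - 148 \sqrt{- \frac{145}{6}} = - 148 \frac{i \sqrt{870}}{6} = - \frac{74 i \sqrt{870}}{3}$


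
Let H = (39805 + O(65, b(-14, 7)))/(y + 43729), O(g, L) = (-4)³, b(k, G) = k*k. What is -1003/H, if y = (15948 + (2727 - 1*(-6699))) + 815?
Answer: -23375918/13247 ≈ -1764.6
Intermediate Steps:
b(k, G) = k²
y = 26189 (y = (15948 + (2727 + 6699)) + 815 = (15948 + 9426) + 815 = 25374 + 815 = 26189)
O(g, L) = -64
H = 13247/23306 (H = (39805 - 64)/(26189 + 43729) = 39741/69918 = 39741*(1/69918) = 13247/23306 ≈ 0.56839)
-1003/H = -1003/13247/23306 = -1003*23306/13247 = -23375918/13247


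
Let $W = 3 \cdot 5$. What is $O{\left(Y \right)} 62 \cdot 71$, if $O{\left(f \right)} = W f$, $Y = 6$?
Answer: $396180$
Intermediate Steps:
$W = 15$
$O{\left(f \right)} = 15 f$
$O{\left(Y \right)} 62 \cdot 71 = 15 \cdot 6 \cdot 62 \cdot 71 = 90 \cdot 62 \cdot 71 = 5580 \cdot 71 = 396180$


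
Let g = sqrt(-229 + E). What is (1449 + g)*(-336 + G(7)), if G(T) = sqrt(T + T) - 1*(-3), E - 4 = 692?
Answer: -(333 - sqrt(14))*(1449 + sqrt(467)) ≈ -4.8421e+5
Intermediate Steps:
E = 696 (E = 4 + 692 = 696)
g = sqrt(467) (g = sqrt(-229 + 696) = sqrt(467) ≈ 21.610)
G(T) = 3 + sqrt(2)*sqrt(T) (G(T) = sqrt(2*T) + 3 = sqrt(2)*sqrt(T) + 3 = 3 + sqrt(2)*sqrt(T))
(1449 + g)*(-336 + G(7)) = (1449 + sqrt(467))*(-336 + (3 + sqrt(2)*sqrt(7))) = (1449 + sqrt(467))*(-336 + (3 + sqrt(14))) = (1449 + sqrt(467))*(-333 + sqrt(14)) = (-333 + sqrt(14))*(1449 + sqrt(467))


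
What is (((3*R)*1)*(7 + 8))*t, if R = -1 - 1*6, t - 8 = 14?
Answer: -6930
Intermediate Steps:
t = 22 (t = 8 + 14 = 22)
R = -7 (R = -1 - 6 = -7)
(((3*R)*1)*(7 + 8))*t = (((3*(-7))*1)*(7 + 8))*22 = (-21*1*15)*22 = -21*15*22 = -315*22 = -6930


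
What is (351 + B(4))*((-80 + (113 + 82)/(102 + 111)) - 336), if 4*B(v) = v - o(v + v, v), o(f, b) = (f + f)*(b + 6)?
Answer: -9194952/71 ≈ -1.2951e+5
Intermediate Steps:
o(f, b) = 2*f*(6 + b) (o(f, b) = (2*f)*(6 + b) = 2*f*(6 + b))
B(v) = v/4 - v*(6 + v) (B(v) = (v - 2*(v + v)*(6 + v))/4 = (v - 2*2*v*(6 + v))/4 = (v - 4*v*(6 + v))/4 = v/4 - v*(6 + v))
(351 + B(4))*((-80 + (113 + 82)/(102 + 111)) - 336) = (351 + 4*(-23/4 - 1*4))*((-80 + (113 + 82)/(102 + 111)) - 336) = (351 + 4*(-23/4 - 4))*((-80 + 195/213) - 336) = (351 + 4*(-39/4))*((-80 + 195*(1/213)) - 336) = (351 - 39)*((-80 + 65/71) - 336) = 312*(-5615/71 - 336) = 312*(-29471/71) = -9194952/71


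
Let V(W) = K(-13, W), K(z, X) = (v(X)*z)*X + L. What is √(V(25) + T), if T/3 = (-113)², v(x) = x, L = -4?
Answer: √30178 ≈ 173.72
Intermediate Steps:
T = 38307 (T = 3*(-113)² = 3*12769 = 38307)
K(z, X) = -4 + z*X² (K(z, X) = (X*z)*X - 4 = z*X² - 4 = -4 + z*X²)
V(W) = -4 - 13*W²
√(V(25) + T) = √((-4 - 13*25²) + 38307) = √((-4 - 13*625) + 38307) = √((-4 - 8125) + 38307) = √(-8129 + 38307) = √30178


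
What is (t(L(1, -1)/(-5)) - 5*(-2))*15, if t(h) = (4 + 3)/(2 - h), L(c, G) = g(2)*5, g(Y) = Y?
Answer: 705/4 ≈ 176.25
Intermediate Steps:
L(c, G) = 10 (L(c, G) = 2*5 = 10)
t(h) = 7/(2 - h)
(t(L(1, -1)/(-5)) - 5*(-2))*15 = (-7/(-2 + 10/(-5)) - 5*(-2))*15 = (-7/(-2 + 10*(-1/5)) + 10)*15 = (-7/(-2 - 2) + 10)*15 = (-7/(-4) + 10)*15 = (-7*(-1/4) + 10)*15 = (7/4 + 10)*15 = (47/4)*15 = 705/4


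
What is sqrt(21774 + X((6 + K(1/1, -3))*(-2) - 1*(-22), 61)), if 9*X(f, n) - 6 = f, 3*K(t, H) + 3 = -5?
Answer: sqrt(1763886)/9 ≈ 147.57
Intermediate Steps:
K(t, H) = -8/3 (K(t, H) = -1 + (1/3)*(-5) = -1 - 5/3 = -8/3)
X(f, n) = 2/3 + f/9
sqrt(21774 + X((6 + K(1/1, -3))*(-2) - 1*(-22), 61)) = sqrt(21774 + (2/3 + ((6 - 8/3)*(-2) - 1*(-22))/9)) = sqrt(21774 + (2/3 + ((10/3)*(-2) + 22)/9)) = sqrt(21774 + (2/3 + (-20/3 + 22)/9)) = sqrt(21774 + (2/3 + (1/9)*(46/3))) = sqrt(21774 + (2/3 + 46/27)) = sqrt(21774 + 64/27) = sqrt(587962/27) = sqrt(1763886)/9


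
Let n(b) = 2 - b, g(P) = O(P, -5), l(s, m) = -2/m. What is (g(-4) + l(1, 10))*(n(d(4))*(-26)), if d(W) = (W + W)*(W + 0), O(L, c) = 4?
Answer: 2964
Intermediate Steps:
d(W) = 2*W² (d(W) = (2*W)*W = 2*W²)
g(P) = 4
(g(-4) + l(1, 10))*(n(d(4))*(-26)) = (4 - 2/10)*((2 - 2*4²)*(-26)) = (4 - 2*⅒)*((2 - 2*16)*(-26)) = (4 - ⅕)*((2 - 1*32)*(-26)) = 19*((2 - 32)*(-26))/5 = 19*(-30*(-26))/5 = (19/5)*780 = 2964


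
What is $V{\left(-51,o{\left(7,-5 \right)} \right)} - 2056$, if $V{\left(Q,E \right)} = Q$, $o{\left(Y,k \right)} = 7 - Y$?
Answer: $-2107$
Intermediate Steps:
$V{\left(-51,o{\left(7,-5 \right)} \right)} - 2056 = -51 - 2056 = -2107$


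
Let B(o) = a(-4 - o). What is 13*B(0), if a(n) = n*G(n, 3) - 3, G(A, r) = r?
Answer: -195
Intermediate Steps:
a(n) = -3 + 3*n (a(n) = n*3 - 3 = 3*n - 3 = -3 + 3*n)
B(o) = -15 - 3*o (B(o) = -3 + 3*(-4 - o) = -3 + (-12 - 3*o) = -15 - 3*o)
13*B(0) = 13*(-15 - 3*0) = 13*(-15 + 0) = 13*(-15) = -195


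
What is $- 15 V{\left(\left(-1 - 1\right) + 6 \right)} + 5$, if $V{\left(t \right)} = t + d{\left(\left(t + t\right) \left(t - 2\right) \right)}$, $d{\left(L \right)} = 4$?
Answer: $-115$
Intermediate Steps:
$V{\left(t \right)} = 4 + t$ ($V{\left(t \right)} = t + 4 = 4 + t$)
$- 15 V{\left(\left(-1 - 1\right) + 6 \right)} + 5 = - 15 \left(4 + \left(\left(-1 - 1\right) + 6\right)\right) + 5 = - 15 \left(4 + \left(-2 + 6\right)\right) + 5 = - 15 \left(4 + 4\right) + 5 = \left(-15\right) 8 + 5 = -120 + 5 = -115$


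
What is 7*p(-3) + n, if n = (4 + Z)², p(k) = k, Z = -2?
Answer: -17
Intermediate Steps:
n = 4 (n = (4 - 2)² = 2² = 4)
7*p(-3) + n = 7*(-3) + 4 = -21 + 4 = -17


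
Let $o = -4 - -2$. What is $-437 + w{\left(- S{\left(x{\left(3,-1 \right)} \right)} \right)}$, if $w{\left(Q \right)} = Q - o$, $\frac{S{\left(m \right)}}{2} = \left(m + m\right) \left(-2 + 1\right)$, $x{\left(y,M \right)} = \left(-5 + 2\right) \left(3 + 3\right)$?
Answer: $-507$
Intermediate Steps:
$x{\left(y,M \right)} = -18$ ($x{\left(y,M \right)} = \left(-3\right) 6 = -18$)
$o = -2$ ($o = -4 + 2 = -2$)
$S{\left(m \right)} = - 4 m$ ($S{\left(m \right)} = 2 \left(m + m\right) \left(-2 + 1\right) = 2 \cdot 2 m \left(-1\right) = 2 \left(- 2 m\right) = - 4 m$)
$w{\left(Q \right)} = 2 + Q$ ($w{\left(Q \right)} = Q - -2 = Q + 2 = 2 + Q$)
$-437 + w{\left(- S{\left(x{\left(3,-1 \right)} \right)} \right)} = -437 + \left(2 - \left(-4\right) \left(-18\right)\right) = -437 + \left(2 - 72\right) = -437 - 70 = -507$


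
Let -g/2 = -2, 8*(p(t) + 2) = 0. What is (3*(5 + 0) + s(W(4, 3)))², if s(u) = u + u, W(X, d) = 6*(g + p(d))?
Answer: 1521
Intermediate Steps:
p(t) = -2 (p(t) = -2 + (⅛)*0 = -2 + 0 = -2)
g = 4 (g = -2*(-2) = 4)
W(X, d) = 12 (W(X, d) = 6*(4 - 2) = 6*2 = 12)
s(u) = 2*u
(3*(5 + 0) + s(W(4, 3)))² = (3*(5 + 0) + 2*12)² = (3*5 + 24)² = (15 + 24)² = 39² = 1521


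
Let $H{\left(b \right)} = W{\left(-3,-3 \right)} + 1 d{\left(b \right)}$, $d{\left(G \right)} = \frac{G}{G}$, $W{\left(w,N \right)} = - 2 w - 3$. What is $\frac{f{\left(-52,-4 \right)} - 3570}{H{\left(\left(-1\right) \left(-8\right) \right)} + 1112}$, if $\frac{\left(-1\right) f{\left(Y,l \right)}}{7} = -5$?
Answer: $- \frac{3535}{1116} \approx -3.1676$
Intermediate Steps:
$f{\left(Y,l \right)} = 35$ ($f{\left(Y,l \right)} = \left(-7\right) \left(-5\right) = 35$)
$W{\left(w,N \right)} = -3 - 2 w$
$d{\left(G \right)} = 1$
$H{\left(b \right)} = 4$ ($H{\left(b \right)} = \left(-3 - -6\right) + 1 \cdot 1 = \left(-3 + 6\right) + 1 = 3 + 1 = 4$)
$\frac{f{\left(-52,-4 \right)} - 3570}{H{\left(\left(-1\right) \left(-8\right) \right)} + 1112} = \frac{35 - 3570}{4 + 1112} = - \frac{3535}{1116}$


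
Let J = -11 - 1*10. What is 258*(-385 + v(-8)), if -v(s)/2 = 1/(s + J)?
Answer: -2880054/29 ≈ -99312.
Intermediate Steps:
J = -21 (J = -11 - 10 = -21)
v(s) = -2/(-21 + s) (v(s) = -2/(s - 21) = -2/(-21 + s))
258*(-385 + v(-8)) = 258*(-385 - 2/(-21 - 8)) = 258*(-385 - 2/(-29)) = 258*(-385 - 2*(-1/29)) = 258*(-385 + 2/29) = 258*(-11163/29) = -2880054/29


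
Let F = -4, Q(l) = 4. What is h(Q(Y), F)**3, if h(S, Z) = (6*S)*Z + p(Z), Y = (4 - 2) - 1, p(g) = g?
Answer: -1000000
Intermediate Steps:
Y = 1 (Y = 2 - 1 = 1)
h(S, Z) = Z + 6*S*Z (h(S, Z) = (6*S)*Z + Z = 6*S*Z + Z = Z + 6*S*Z)
h(Q(Y), F)**3 = (-4*(1 + 6*4))**3 = (-4*(1 + 24))**3 = (-4*25)**3 = (-100)**3 = -1000000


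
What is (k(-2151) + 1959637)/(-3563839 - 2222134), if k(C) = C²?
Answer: -6586438/5785973 ≈ -1.1383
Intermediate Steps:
(k(-2151) + 1959637)/(-3563839 - 2222134) = ((-2151)² + 1959637)/(-3563839 - 2222134) = (4626801 + 1959637)/(-5785973) = 6586438*(-1/5785973) = -6586438/5785973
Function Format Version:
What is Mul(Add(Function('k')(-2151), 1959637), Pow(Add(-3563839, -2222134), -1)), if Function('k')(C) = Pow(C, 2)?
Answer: Rational(-6586438, 5785973) ≈ -1.1383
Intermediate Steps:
Mul(Add(Function('k')(-2151), 1959637), Pow(Add(-3563839, -2222134), -1)) = Mul(Add(Pow(-2151, 2), 1959637), Pow(Add(-3563839, -2222134), -1)) = Mul(Add(4626801, 1959637), Pow(-5785973, -1)) = Mul(6586438, Rational(-1, 5785973)) = Rational(-6586438, 5785973)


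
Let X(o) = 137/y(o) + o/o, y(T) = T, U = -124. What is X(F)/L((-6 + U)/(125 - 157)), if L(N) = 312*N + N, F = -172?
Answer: 28/174967 ≈ 0.00016003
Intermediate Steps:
L(N) = 313*N
X(o) = 1 + 137/o (X(o) = 137/o + o/o = 137/o + 1 = 1 + 137/o)
X(F)/L((-6 + U)/(125 - 157)) = ((137 - 172)/(-172))/((313*((-6 - 124)/(125 - 157)))) = (-1/172*(-35))/((313*(-130/(-32)))) = 35/(172*((313*(-130*(-1/32))))) = 35/(172*((313*(65/16)))) = 35/(172*(20345/16)) = (35/172)*(16/20345) = 28/174967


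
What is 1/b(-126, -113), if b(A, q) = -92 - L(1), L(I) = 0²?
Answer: -1/92 ≈ -0.010870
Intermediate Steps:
L(I) = 0
b(A, q) = -92 (b(A, q) = -92 - 1*0 = -92 + 0 = -92)
1/b(-126, -113) = 1/(-92) = -1/92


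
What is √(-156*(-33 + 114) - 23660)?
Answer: 2*I*√9074 ≈ 190.52*I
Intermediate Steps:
√(-156*(-33 + 114) - 23660) = √(-156*81 - 23660) = √(-12636 - 23660) = √(-36296) = 2*I*√9074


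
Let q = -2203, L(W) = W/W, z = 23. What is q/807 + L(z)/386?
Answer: -849551/311502 ≈ -2.7273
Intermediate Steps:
L(W) = 1
q/807 + L(z)/386 = -2203/807 + 1/386 = -849551/311502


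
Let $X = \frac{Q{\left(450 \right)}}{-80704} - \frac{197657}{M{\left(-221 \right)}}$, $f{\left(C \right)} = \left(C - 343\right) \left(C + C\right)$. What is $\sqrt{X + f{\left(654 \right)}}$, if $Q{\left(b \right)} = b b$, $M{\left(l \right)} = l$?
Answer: $\frac{\sqrt{17737016006155}}{6596} \approx 638.5$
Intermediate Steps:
$Q{\left(b \right)} = b^{2}$
$f{\left(C \right)} = 2 C \left(-343 + C\right)$ ($f{\left(C \right)} = \left(-343 + C\right) 2 C = 2 C \left(-343 + C\right)$)
$X = \frac{23531003}{26384}$ ($X = \frac{450^{2}}{-80704} - \frac{197657}{-221} = 202500 \left(- \frac{1}{80704}\right) - - \frac{197657}{221} = - \frac{50625}{20176} + \frac{197657}{221} = \frac{23531003}{26384} \approx 891.87$)
$\sqrt{X + f{\left(654 \right)}} = \sqrt{\frac{23531003}{26384} + 2 \cdot 654 \left(-343 + 654\right)} = \sqrt{\frac{23531003}{26384} + 2 \cdot 654 \cdot 311} = \sqrt{\frac{23531003}{26384} + 406788} = \sqrt{\frac{10756225595}{26384}} = \frac{\sqrt{17737016006155}}{6596}$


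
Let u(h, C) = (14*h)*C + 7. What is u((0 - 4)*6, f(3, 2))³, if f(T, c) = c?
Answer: -294079625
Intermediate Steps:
u(h, C) = 7 + 14*C*h (u(h, C) = 14*C*h + 7 = 7 + 14*C*h)
u((0 - 4)*6, f(3, 2))³ = (7 + 14*2*((0 - 4)*6))³ = (7 + 14*2*(-4*6))³ = (7 + 14*2*(-24))³ = (7 - 672)³ = (-665)³ = -294079625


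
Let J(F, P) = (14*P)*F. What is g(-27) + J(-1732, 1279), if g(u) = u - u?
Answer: -31013192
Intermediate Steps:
J(F, P) = 14*F*P
g(u) = 0
g(-27) + J(-1732, 1279) = 0 + 14*(-1732)*1279 = 0 - 31013192 = -31013192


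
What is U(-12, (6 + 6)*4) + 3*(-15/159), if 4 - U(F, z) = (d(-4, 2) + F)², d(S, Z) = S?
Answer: -13371/53 ≈ -252.28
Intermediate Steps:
U(F, z) = 4 - (-4 + F)²
U(-12, (6 + 6)*4) + 3*(-15/159) = (4 - (-4 - 12)²) + 3*(-15/159) = (4 - 1*(-16)²) + 3*(-15*1/159) = (4 - 1*256) + 3*(-5/53) = (4 - 256) - 15/53 = -252 - 15/53 = -13371/53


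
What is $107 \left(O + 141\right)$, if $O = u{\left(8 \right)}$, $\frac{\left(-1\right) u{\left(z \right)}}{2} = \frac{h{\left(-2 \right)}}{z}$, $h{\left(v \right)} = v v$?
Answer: $14980$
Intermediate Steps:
$h{\left(v \right)} = v^{2}$
$u{\left(z \right)} = - \frac{8}{z}$ ($u{\left(z \right)} = - 2 \frac{\left(-2\right)^{2}}{z} = - 2 \frac{4}{z} = - \frac{8}{z}$)
$O = -1$ ($O = - \frac{8}{8} = \left(-8\right) \frac{1}{8} = -1$)
$107 \left(O + 141\right) = 107 \left(-1 + 141\right) = 107 \cdot 140 = 14980$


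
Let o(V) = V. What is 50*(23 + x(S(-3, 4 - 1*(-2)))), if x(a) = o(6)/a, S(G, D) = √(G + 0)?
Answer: 1150 - 100*I*√3 ≈ 1150.0 - 173.21*I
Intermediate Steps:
S(G, D) = √G
x(a) = 6/a
50*(23 + x(S(-3, 4 - 1*(-2)))) = 50*(23 + 6/(√(-3))) = 50*(23 + 6/((I*√3))) = 50*(23 + 6*(-I*√3/3)) = 50*(23 - 2*I*√3) = 1150 - 100*I*√3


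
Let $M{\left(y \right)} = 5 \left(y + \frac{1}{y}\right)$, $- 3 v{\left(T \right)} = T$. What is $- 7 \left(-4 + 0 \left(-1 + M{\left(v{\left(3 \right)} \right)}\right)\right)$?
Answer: $28$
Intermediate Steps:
$v{\left(T \right)} = - \frac{T}{3}$
$M{\left(y \right)} = 5 y + \frac{5}{y}$
$- 7 \left(-4 + 0 \left(-1 + M{\left(v{\left(3 \right)} \right)}\right)\right) = - 7 \left(-4 + 0 \left(-1 + \left(5 \left(\left(- \frac{1}{3}\right) 3\right) + \frac{5}{\left(- \frac{1}{3}\right) 3}\right)\right)\right) = - 7 \left(-4 + 0 \left(-1 + \left(5 \left(-1\right) + \frac{5}{-1}\right)\right)\right) = - 7 \left(-4 + 0 \left(-1 + \left(-5 + 5 \left(-1\right)\right)\right)\right) = - 7 \left(-4 + 0 \left(-1 - 10\right)\right) = - 7 \left(-4 + 0 \left(-11\right)\right) = - 7 \left(-4 + 0\right) = \left(-7\right) \left(-4\right) = 28$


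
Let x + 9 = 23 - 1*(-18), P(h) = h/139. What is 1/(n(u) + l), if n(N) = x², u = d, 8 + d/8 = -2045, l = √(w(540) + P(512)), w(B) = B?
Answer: 35584/36419123 - √2626127/72838246 ≈ 0.00095482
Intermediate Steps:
P(h) = h/139 (P(h) = h*(1/139) = h/139)
l = 2*√2626127/139 (l = √(540 + (1/139)*512) = √(540 + 512/139) = √(75572/139) = 2*√2626127/139 ≈ 23.317)
x = 32 (x = -9 + (23 - 1*(-18)) = -9 + (23 + 18) = -9 + 41 = 32)
d = -16424 (d = -64 + 8*(-2045) = -64 - 16360 = -16424)
u = -16424
n(N) = 1024 (n(N) = 32² = 1024)
1/(n(u) + l) = 1/(1024 + 2*√2626127/139)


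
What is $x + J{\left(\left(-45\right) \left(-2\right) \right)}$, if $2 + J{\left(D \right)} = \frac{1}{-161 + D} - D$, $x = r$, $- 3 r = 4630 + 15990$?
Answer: $- \frac{1483619}{213} \approx -6965.3$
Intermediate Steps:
$r = - \frac{20620}{3}$ ($r = - \frac{4630 + 15990}{3} = \left(- \frac{1}{3}\right) 20620 = - \frac{20620}{3} \approx -6873.3$)
$x = - \frac{20620}{3} \approx -6873.3$
$J{\left(D \right)} = -2 + \frac{1}{-161 + D} - D$ ($J{\left(D \right)} = -2 - \left(D - \frac{1}{-161 + D}\right) = -2 + \frac{1}{-161 + D} - D$)
$x + J{\left(\left(-45\right) \left(-2\right) \right)} = - \frac{20620}{3} + \frac{323 - \left(\left(-45\right) \left(-2\right)\right)^{2} + 159 \left(\left(-45\right) \left(-2\right)\right)}{-161 - -90} = - \frac{20620}{3} + \frac{323 - 90^{2} + 159 \cdot 90}{-161 + 90} = - \frac{20620}{3} + \frac{323 - 8100 + 14310}{-71} = - \frac{20620}{3} - \frac{323 - 8100 + 14310}{71} = - \frac{20620}{3} - \frac{6533}{71} = - \frac{1483619}{213}$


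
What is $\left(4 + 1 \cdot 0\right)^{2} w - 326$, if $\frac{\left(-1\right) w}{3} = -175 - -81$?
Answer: $4186$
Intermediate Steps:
$w = 282$ ($w = - 3 \left(-175 - -81\right) = - 3 \left(-175 + 81\right) = \left(-3\right) \left(-94\right) = 282$)
$\left(4 + 1 \cdot 0\right)^{2} w - 326 = \left(4 + 1 \cdot 0\right)^{2} \cdot 282 - 326 = \left(4 + 0\right)^{2} \cdot 282 - 326 = 4^{2} \cdot 282 - 326 = 16 \cdot 282 - 326 = 4512 - 326 = 4186$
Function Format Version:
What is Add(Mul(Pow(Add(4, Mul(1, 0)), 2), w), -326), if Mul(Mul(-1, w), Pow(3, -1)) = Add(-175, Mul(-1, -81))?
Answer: 4186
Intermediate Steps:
w = 282 (w = Mul(-3, Add(-175, Mul(-1, -81))) = Mul(-3, Add(-175, 81)) = Mul(-3, -94) = 282)
Add(Mul(Pow(Add(4, Mul(1, 0)), 2), w), -326) = Add(Mul(Pow(Add(4, Mul(1, 0)), 2), 282), -326) = Add(Mul(Pow(Add(4, 0), 2), 282), -326) = Add(Mul(Pow(4, 2), 282), -326) = Add(Mul(16, 282), -326) = Add(4512, -326) = 4186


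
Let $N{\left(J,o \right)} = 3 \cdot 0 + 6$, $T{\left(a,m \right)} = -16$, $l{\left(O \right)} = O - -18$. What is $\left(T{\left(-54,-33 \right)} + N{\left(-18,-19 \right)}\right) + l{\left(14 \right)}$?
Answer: $22$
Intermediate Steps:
$l{\left(O \right)} = 18 + O$ ($l{\left(O \right)} = O + 18 = 18 + O$)
$N{\left(J,o \right)} = 6$ ($N{\left(J,o \right)} = 0 + 6 = 6$)
$\left(T{\left(-54,-33 \right)} + N{\left(-18,-19 \right)}\right) + l{\left(14 \right)} = \left(-16 + 6\right) + \left(18 + 14\right) = -10 + 32 = 22$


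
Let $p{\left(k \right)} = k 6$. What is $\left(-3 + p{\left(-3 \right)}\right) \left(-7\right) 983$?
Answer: $144501$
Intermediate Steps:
$p{\left(k \right)} = 6 k$
$\left(-3 + p{\left(-3 \right)}\right) \left(-7\right) 983 = \left(-3 + 6 \left(-3\right)\right) \left(-7\right) 983 = \left(-3 - 18\right) \left(-7\right) 983 = \left(-21\right) \left(-7\right) 983 = 147 \cdot 983 = 144501$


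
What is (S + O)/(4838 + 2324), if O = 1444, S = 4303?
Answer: 5747/7162 ≈ 0.80243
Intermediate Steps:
(S + O)/(4838 + 2324) = (4303 + 1444)/(4838 + 2324) = 5747/7162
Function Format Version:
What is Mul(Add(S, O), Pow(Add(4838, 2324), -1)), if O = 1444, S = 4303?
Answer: Rational(5747, 7162) ≈ 0.80243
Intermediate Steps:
Mul(Add(S, O), Pow(Add(4838, 2324), -1)) = Mul(Add(4303, 1444), Pow(Add(4838, 2324), -1)) = Mul(5747, Pow(7162, -1)) = Mul(5747, Rational(1, 7162)) = Rational(5747, 7162)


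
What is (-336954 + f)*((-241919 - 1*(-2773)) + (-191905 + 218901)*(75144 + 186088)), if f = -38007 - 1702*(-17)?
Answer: -2440175457854002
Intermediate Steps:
f = -9073 (f = -38007 - 1*(-28934) = -38007 + 28934 = -9073)
(-336954 + f)*((-241919 - 1*(-2773)) + (-191905 + 218901)*(75144 + 186088)) = (-336954 - 9073)*((-241919 - 1*(-2773)) + (-191905 + 218901)*(75144 + 186088)) = -346027*((-241919 + 2773) + 26996*261232) = -346027*(-239146 + 7052219072) = -346027*7051979926 = -2440175457854002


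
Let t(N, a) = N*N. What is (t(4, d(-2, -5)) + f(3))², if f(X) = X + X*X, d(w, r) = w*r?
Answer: 784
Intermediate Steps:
d(w, r) = r*w
f(X) = X + X²
t(N, a) = N²
(t(4, d(-2, -5)) + f(3))² = (4² + 3*(1 + 3))² = (16 + 3*4)² = (16 + 12)² = 28² = 784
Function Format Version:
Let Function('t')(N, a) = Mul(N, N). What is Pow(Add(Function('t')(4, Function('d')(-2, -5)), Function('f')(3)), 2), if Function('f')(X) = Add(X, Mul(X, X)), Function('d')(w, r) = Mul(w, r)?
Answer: 784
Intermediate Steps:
Function('d')(w, r) = Mul(r, w)
Function('f')(X) = Add(X, Pow(X, 2))
Function('t')(N, a) = Pow(N, 2)
Pow(Add(Function('t')(4, Function('d')(-2, -5)), Function('f')(3)), 2) = Pow(Add(Pow(4, 2), Mul(3, Add(1, 3))), 2) = Pow(Add(16, Mul(3, 4)), 2) = Pow(Add(16, 12), 2) = Pow(28, 2) = 784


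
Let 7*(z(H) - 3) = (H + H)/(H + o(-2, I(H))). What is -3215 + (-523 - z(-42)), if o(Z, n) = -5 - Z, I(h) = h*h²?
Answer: -56119/15 ≈ -3741.3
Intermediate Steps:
I(h) = h³
z(H) = 3 + 2*H/(7*(-3 + H)) (z(H) = 3 + ((H + H)/(H + (-5 - 1*(-2))))/7 = 3 + ((2*H)/(H + (-5 + 2)))/7 = 3 + ((2*H)/(H - 3))/7 = 3 + ((2*H)/(-3 + H))/7 = 3 + (2*H/(-3 + H))/7 = 3 + 2*H/(7*(-3 + H)))
-3215 + (-523 - z(-42)) = -3215 + (-523 - (-63 + 23*(-42))/(7*(-3 - 42))) = -3215 + (-523 - (-63 - 966)/(7*(-45))) = -3215 + (-523 - (-1)*(-1029)/(7*45)) = -3215 + (-523 - 1*49/15) = -3215 + (-523 - 49/15) = -3215 - 7894/15 = -56119/15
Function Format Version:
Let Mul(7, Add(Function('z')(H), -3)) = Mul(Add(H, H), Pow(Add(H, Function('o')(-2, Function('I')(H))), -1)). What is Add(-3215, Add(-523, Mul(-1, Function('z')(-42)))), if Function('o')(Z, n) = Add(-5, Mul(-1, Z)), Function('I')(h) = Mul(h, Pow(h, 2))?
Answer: Rational(-56119, 15) ≈ -3741.3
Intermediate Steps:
Function('I')(h) = Pow(h, 3)
Function('z')(H) = Add(3, Mul(Rational(2, 7), H, Pow(Add(-3, H), -1))) (Function('z')(H) = Add(3, Mul(Rational(1, 7), Mul(Add(H, H), Pow(Add(H, Add(-5, Mul(-1, -2))), -1)))) = Add(3, Mul(Rational(1, 7), Mul(Mul(2, H), Pow(Add(H, Add(-5, 2)), -1)))) = Add(3, Mul(Rational(1, 7), Mul(Mul(2, H), Pow(Add(H, -3), -1)))) = Add(3, Mul(Rational(1, 7), Mul(Mul(2, H), Pow(Add(-3, H), -1)))) = Add(3, Mul(Rational(1, 7), Mul(2, H, Pow(Add(-3, H), -1)))) = Add(3, Mul(Rational(2, 7), H, Pow(Add(-3, H), -1))))
Add(-3215, Add(-523, Mul(-1, Function('z')(-42)))) = Add(-3215, Add(-523, Mul(-1, Mul(Rational(1, 7), Pow(Add(-3, -42), -1), Add(-63, Mul(23, -42)))))) = Add(-3215, Add(-523, Mul(-1, Mul(Rational(1, 7), Pow(-45, -1), Add(-63, -966))))) = Add(-3215, Add(-523, Mul(-1, Mul(Rational(1, 7), Rational(-1, 45), -1029)))) = Add(-3215, Add(-523, Mul(-1, Rational(49, 15)))) = Add(-3215, Add(-523, Rational(-49, 15))) = Add(-3215, Rational(-7894, 15)) = Rational(-56119, 15)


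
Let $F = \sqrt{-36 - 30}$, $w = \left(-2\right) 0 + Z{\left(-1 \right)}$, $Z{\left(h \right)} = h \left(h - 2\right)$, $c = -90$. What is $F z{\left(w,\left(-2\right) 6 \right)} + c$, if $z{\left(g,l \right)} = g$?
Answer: $-90 + 3 i \sqrt{66} \approx -90.0 + 24.372 i$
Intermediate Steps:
$Z{\left(h \right)} = h \left(-2 + h\right)$
$w = 3$ ($w = \left(-2\right) 0 - \left(-2 - 1\right) = 0 - -3 = 0 + 3 = 3$)
$F = i \sqrt{66}$ ($F = \sqrt{-66} = i \sqrt{66} \approx 8.124 i$)
$F z{\left(w,\left(-2\right) 6 \right)} + c = i \sqrt{66} \cdot 3 - 90 = 3 i \sqrt{66} - 90 = -90 + 3 i \sqrt{66}$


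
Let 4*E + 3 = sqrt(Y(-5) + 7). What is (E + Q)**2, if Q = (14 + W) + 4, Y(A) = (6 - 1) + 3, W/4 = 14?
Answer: (293 + sqrt(15))**2/16 ≈ 5508.4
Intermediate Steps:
W = 56 (W = 4*14 = 56)
Y(A) = 8 (Y(A) = 5 + 3 = 8)
Q = 74 (Q = (14 + 56) + 4 = 70 + 4 = 74)
E = -3/4 + sqrt(15)/4 (E = -3/4 + sqrt(8 + 7)/4 = -3/4 + sqrt(15)/4 ≈ 0.21825)
(E + Q)**2 = ((-3/4 + sqrt(15)/4) + 74)**2 = (293/4 + sqrt(15)/4)**2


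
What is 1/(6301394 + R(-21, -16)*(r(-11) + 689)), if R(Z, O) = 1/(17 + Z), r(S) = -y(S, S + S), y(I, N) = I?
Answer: 1/6301219 ≈ 1.5870e-7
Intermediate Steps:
r(S) = -S
1/(6301394 + R(-21, -16)*(r(-11) + 689)) = 1/(6301394 + (-1*(-11) + 689)/(17 - 21)) = 1/(6301394 + (11 + 689)/(-4)) = 1/(6301394 - 1/4*700) = 1/(6301394 - 175) = 1/6301219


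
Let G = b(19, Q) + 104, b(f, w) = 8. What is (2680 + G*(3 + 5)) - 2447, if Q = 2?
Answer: 1129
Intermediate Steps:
G = 112 (G = 8 + 104 = 112)
(2680 + G*(3 + 5)) - 2447 = (2680 + 112*(3 + 5)) - 2447 = (2680 + 112*8) - 2447 = (2680 + 896) - 2447 = 3576 - 2447 = 1129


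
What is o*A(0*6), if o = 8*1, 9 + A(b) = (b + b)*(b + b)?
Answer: -72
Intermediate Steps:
A(b) = -9 + 4*b² (A(b) = -9 + (b + b)*(b + b) = -9 + (2*b)*(2*b) = -9 + 4*b²)
o = 8
o*A(0*6) = 8*(-9 + 4*(0*6)²) = 8*(-9 + 4*0²) = 8*(-9 + 4*0) = 8*(-9 + 0) = 8*(-9) = -72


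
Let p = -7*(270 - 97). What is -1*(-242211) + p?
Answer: 241000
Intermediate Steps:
p = -1211 (p = -7*173 = -1211)
-1*(-242211) + p = -1*(-242211) - 1211 = 242211 - 1211 = 241000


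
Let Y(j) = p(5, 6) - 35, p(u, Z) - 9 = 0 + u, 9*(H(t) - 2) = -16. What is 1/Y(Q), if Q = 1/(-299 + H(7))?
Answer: -1/21 ≈ -0.047619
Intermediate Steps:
H(t) = 2/9 (H(t) = 2 + (⅑)*(-16) = 2 - 16/9 = 2/9)
p(u, Z) = 9 + u (p(u, Z) = 9 + (0 + u) = 9 + u)
Q = -9/2689 (Q = 1/(-299 + 2/9) = 1/(-2689/9) = -9/2689 ≈ -0.0033470)
Y(j) = -21 (Y(j) = (9 + 5) - 35 = 14 - 35 = -21)
1/Y(Q) = 1/(-21) = -1/21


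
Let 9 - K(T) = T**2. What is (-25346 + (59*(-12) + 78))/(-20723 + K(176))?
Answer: 12988/25845 ≈ 0.50253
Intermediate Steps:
K(T) = 9 - T**2
(-25346 + (59*(-12) + 78))/(-20723 + K(176)) = (-25346 + (59*(-12) + 78))/(-20723 + (9 - 1*176**2)) = (-25346 + (-708 + 78))/(-20723 + (9 - 1*30976)) = (-25346 - 630)/(-20723 + (9 - 30976)) = -25976/(-20723 - 30967) = -25976/(-51690) = -25976*(-1/51690) = 12988/25845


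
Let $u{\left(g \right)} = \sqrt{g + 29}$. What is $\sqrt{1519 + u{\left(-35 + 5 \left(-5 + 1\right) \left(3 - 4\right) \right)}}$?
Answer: $\sqrt{1519 + \sqrt{14}} \approx 39.022$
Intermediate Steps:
$u{\left(g \right)} = \sqrt{29 + g}$
$\sqrt{1519 + u{\left(-35 + 5 \left(-5 + 1\right) \left(3 - 4\right) \right)}} = \sqrt{1519 + \sqrt{29 - \left(35 - 5 \left(-5 + 1\right) \left(3 - 4\right)\right)}} = \sqrt{1519 + \sqrt{29 - \left(35 - 5 \left(-4\right) \left(-1\right)\right)}} = \sqrt{1519 + \sqrt{29 - 15}} = \sqrt{1519 + \sqrt{14}}$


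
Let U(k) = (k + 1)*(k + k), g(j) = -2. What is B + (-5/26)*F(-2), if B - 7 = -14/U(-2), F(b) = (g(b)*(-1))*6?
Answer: 31/26 ≈ 1.1923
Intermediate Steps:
U(k) = 2*k*(1 + k) (U(k) = (1 + k)*(2*k) = 2*k*(1 + k))
F(b) = 12 (F(b) = -2*(-1)*6 = 2*6 = 12)
B = 7/2 (B = 7 - 14*(-1/(4*(1 - 2))) = 7 - 14/(2*(-2)*(-1)) = 7 - 14/4 = 7 - 14*¼ = 7 - 7/2 = 7/2 ≈ 3.5000)
B + (-5/26)*F(-2) = 7/2 - 5/26*12 = 7/2 - 30/13 = 31/26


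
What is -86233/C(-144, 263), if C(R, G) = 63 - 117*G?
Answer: 86233/30708 ≈ 2.8082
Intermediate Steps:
C(R, G) = 63 - 117*G
-86233/C(-144, 263) = -86233/(63 - 117*263) = -86233/(63 - 30771) = -86233/(-30708) = -86233*(-1/30708) = 86233/30708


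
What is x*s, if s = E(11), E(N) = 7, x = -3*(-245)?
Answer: 5145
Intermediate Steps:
x = 735
s = 7
x*s = 735*7 = 5145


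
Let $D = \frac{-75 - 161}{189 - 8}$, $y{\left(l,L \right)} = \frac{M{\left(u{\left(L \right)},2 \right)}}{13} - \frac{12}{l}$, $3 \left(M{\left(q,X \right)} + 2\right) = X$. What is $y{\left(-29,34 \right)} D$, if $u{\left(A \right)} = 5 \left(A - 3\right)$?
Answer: $- \frac{83072}{204711} \approx -0.4058$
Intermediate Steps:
$u{\left(A \right)} = -15 + 5 A$ ($u{\left(A \right)} = 5 \left(-3 + A\right) = -15 + 5 A$)
$M{\left(q,X \right)} = -2 + \frac{X}{3}$
$y{\left(l,L \right)} = - \frac{4}{39} - \frac{12}{l}$ ($y{\left(l,L \right)} = \frac{-2 + \frac{1}{3} \cdot 2}{13} - \frac{12}{l} = \left(-2 + \frac{2}{3}\right) \frac{1}{13} - \frac{12}{l} = \left(- \frac{4}{3}\right) \frac{1}{13} - \frac{12}{l} = - \frac{4}{39} - \frac{12}{l}$)
$D = - \frac{236}{181}$ ($D = - \frac{236}{189 - 8} = - \frac{236}{181} \approx -1.3039$)
$y{\left(-29,34 \right)} D = \left(- \frac{4}{39} - \frac{12}{-29}\right) \left(- \frac{236}{181}\right) = \left(- \frac{4}{39} - - \frac{12}{29}\right) \left(- \frac{236}{181}\right) = \left(- \frac{4}{39} + \frac{12}{29}\right) \left(- \frac{236}{181}\right) = \frac{352}{1131} \left(- \frac{236}{181}\right) = - \frac{83072}{204711}$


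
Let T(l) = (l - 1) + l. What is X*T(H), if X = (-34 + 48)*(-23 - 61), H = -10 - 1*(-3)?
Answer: 17640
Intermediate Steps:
H = -7 (H = -10 + 3 = -7)
T(l) = -1 + 2*l (T(l) = (-1 + l) + l = -1 + 2*l)
X = -1176 (X = 14*(-84) = -1176)
X*T(H) = -1176*(-1 + 2*(-7)) = -1176*(-1 - 14) = -1176*(-15) = 17640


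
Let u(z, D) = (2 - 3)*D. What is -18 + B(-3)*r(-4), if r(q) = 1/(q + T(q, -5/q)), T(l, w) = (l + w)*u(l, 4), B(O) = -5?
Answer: -131/7 ≈ -18.714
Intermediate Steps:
u(z, D) = -D
T(l, w) = -4*l - 4*w (T(l, w) = (l + w)*(-1*4) = (l + w)*(-4) = -4*l - 4*w)
r(q) = 1/(-3*q + 20/q) (r(q) = 1/(q + (-4*q - (-20)/q)) = 1/(q + (-4*q + 20/q)) = 1/(-3*q + 20/q))
-18 + B(-3)*r(-4) = -18 - (-5)*(-4)/(-20 + 3*(-4)²) = -18 - (-5)*(-4)/(-20 + 3*16) = -18 - (-5)*(-4)/(-20 + 48) = -18 - (-5)*(-4)/28 = -18 - 5*⅐ = -18 - 5/7 = -131/7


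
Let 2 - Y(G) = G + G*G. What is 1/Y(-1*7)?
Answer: -1/40 ≈ -0.025000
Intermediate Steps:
Y(G) = 2 - G - G² (Y(G) = 2 - (G + G*G) = 2 - (G + G²) = 2 + (-G - G²) = 2 - G - G²)
1/Y(-1*7) = 1/(2 - (-1)*7 - (-1*7)²) = 1/(2 - 1*(-7) - 1*(-7)²) = 1/(2 + 7 - 1*49) = 1/(2 + 7 - 49) = 1/(-40) = -1/40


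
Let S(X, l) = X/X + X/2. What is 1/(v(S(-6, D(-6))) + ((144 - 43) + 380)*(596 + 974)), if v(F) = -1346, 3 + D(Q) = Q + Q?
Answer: 1/753824 ≈ 1.3266e-6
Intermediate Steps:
D(Q) = -3 + 2*Q (D(Q) = -3 + (Q + Q) = -3 + 2*Q)
S(X, l) = 1 + X/2 (S(X, l) = 1 + X*(½) = 1 + X/2)
1/(v(S(-6, D(-6))) + ((144 - 43) + 380)*(596 + 974)) = 1/(-1346 + ((144 - 43) + 380)*(596 + 974)) = 1/(-1346 + (101 + 380)*1570) = 1/(-1346 + 481*1570) = 1/(-1346 + 755170) = 1/753824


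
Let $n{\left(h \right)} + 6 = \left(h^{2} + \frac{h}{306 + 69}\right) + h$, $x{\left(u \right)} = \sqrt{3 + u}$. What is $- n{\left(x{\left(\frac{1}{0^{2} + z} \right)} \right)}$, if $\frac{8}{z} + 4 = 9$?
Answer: $\frac{19}{8} - \frac{94 \sqrt{58}}{375} \approx 0.46598$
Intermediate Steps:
$z = \frac{8}{5}$ ($z = \frac{8}{-4 + 9} = \frac{8}{5} \approx 1.6$)
$n{\left(h \right)} = -6 + h^{2} + \frac{376 h}{375}$ ($n{\left(h \right)} = -6 + \left(\left(h^{2} + \frac{h}{306 + 69}\right) + h\right) = -6 + \left(\left(h^{2} + \frac{h}{375}\right) + h\right) = -6 + \left(h^{2} + \frac{376 h}{375}\right) = -6 + h^{2} + \frac{376 h}{375}$)
$- n{\left(x{\left(\frac{1}{0^{2} + z} \right)} \right)} = - (-6 + \left(\sqrt{3 + \frac{1}{0^{2} + \frac{8}{5}}}\right)^{2} + \frac{376 \sqrt{3 + \frac{1}{0^{2} + \frac{8}{5}}}}{375}) = - (-6 + \left(\sqrt{3 + \frac{1}{0 + \frac{8}{5}}}\right)^{2} + \frac{376 \sqrt{3 + \frac{1}{0 + \frac{8}{5}}}}{375}) = - (-6 + \left(\sqrt{3 + \frac{1}{\frac{8}{5}}}\right)^{2} + \frac{376 \sqrt{3 + \frac{1}{\frac{8}{5}}}}{375}) = - (-6 + \left(\sqrt{3 + \frac{5}{8}}\right)^{2} + \frac{376 \sqrt{3 + \frac{5}{8}}}{375}) = - (-6 + \left(\sqrt{\frac{29}{8}}\right)^{2} + \frac{376 \sqrt{\frac{29}{8}}}{375}) = - (-6 + \left(\frac{\sqrt{58}}{4}\right)^{2} + \frac{376 \frac{\sqrt{58}}{4}}{375}) = - (-6 + \frac{29}{8} + \frac{94 \sqrt{58}}{375}) = - (- \frac{19}{8} + \frac{94 \sqrt{58}}{375}) = \frac{19}{8} - \frac{94 \sqrt{58}}{375}$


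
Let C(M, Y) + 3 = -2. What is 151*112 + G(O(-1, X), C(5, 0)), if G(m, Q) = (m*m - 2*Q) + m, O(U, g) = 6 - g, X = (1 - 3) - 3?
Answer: 17054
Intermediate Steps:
X = -5 (X = -2 - 3 = -5)
C(M, Y) = -5 (C(M, Y) = -3 - 2 = -5)
G(m, Q) = m + m² - 2*Q (G(m, Q) = (m² - 2*Q) + m = m + m² - 2*Q)
151*112 + G(O(-1, X), C(5, 0)) = 151*112 + ((6 - 1*(-5)) + (6 - 1*(-5))² - 2*(-5)) = 16912 + ((6 + 5) + (6 + 5)² + 10) = 16912 + (11 + 11² + 10) = 16912 + (11 + 121 + 10) = 16912 + 142 = 17054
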